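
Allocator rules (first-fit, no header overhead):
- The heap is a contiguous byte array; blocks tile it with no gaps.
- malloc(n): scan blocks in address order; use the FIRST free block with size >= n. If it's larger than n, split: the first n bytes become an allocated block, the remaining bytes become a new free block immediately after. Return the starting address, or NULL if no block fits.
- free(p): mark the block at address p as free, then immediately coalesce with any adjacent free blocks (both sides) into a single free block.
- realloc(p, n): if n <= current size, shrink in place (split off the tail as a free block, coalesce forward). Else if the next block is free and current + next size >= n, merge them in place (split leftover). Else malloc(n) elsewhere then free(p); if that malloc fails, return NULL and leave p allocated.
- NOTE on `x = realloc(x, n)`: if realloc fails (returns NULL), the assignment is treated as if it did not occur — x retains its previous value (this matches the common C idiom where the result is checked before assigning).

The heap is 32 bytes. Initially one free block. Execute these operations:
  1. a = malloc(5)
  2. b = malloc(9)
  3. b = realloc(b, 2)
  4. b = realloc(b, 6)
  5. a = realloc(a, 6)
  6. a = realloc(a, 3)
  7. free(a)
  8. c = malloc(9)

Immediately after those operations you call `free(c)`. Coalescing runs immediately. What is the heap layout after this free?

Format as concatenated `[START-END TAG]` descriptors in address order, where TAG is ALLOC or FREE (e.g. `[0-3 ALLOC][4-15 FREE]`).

Answer: [0-4 FREE][5-10 ALLOC][11-31 FREE]

Derivation:
Op 1: a = malloc(5) -> a = 0; heap: [0-4 ALLOC][5-31 FREE]
Op 2: b = malloc(9) -> b = 5; heap: [0-4 ALLOC][5-13 ALLOC][14-31 FREE]
Op 3: b = realloc(b, 2) -> b = 5; heap: [0-4 ALLOC][5-6 ALLOC][7-31 FREE]
Op 4: b = realloc(b, 6) -> b = 5; heap: [0-4 ALLOC][5-10 ALLOC][11-31 FREE]
Op 5: a = realloc(a, 6) -> a = 11; heap: [0-4 FREE][5-10 ALLOC][11-16 ALLOC][17-31 FREE]
Op 6: a = realloc(a, 3) -> a = 11; heap: [0-4 FREE][5-10 ALLOC][11-13 ALLOC][14-31 FREE]
Op 7: free(a) -> (freed a); heap: [0-4 FREE][5-10 ALLOC][11-31 FREE]
Op 8: c = malloc(9) -> c = 11; heap: [0-4 FREE][5-10 ALLOC][11-19 ALLOC][20-31 FREE]
free(c): c = 11 -> block [11-19 ALLOC]; mark free, coalesce with adjacent free neighbors -> [0-4 FREE][5-10 ALLOC][11-31 FREE]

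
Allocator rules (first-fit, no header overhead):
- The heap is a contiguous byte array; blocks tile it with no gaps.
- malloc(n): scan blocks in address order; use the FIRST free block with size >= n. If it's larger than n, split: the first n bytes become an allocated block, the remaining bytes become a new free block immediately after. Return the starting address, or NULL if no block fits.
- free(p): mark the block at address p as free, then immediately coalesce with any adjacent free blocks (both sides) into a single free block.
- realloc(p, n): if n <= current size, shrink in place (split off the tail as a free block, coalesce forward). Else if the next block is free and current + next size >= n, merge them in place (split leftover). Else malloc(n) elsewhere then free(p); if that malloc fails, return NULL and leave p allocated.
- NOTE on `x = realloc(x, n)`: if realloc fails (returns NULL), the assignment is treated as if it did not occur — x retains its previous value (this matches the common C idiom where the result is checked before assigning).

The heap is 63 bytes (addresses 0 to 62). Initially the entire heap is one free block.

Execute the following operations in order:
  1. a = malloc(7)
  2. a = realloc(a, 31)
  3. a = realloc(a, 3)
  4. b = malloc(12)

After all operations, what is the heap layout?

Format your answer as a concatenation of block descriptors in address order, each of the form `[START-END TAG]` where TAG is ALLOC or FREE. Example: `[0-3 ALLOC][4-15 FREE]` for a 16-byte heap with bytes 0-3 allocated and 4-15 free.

Op 1: a = malloc(7) -> a = 0; heap: [0-6 ALLOC][7-62 FREE]
Op 2: a = realloc(a, 31) -> a = 0; heap: [0-30 ALLOC][31-62 FREE]
Op 3: a = realloc(a, 3) -> a = 0; heap: [0-2 ALLOC][3-62 FREE]
Op 4: b = malloc(12) -> b = 3; heap: [0-2 ALLOC][3-14 ALLOC][15-62 FREE]

Answer: [0-2 ALLOC][3-14 ALLOC][15-62 FREE]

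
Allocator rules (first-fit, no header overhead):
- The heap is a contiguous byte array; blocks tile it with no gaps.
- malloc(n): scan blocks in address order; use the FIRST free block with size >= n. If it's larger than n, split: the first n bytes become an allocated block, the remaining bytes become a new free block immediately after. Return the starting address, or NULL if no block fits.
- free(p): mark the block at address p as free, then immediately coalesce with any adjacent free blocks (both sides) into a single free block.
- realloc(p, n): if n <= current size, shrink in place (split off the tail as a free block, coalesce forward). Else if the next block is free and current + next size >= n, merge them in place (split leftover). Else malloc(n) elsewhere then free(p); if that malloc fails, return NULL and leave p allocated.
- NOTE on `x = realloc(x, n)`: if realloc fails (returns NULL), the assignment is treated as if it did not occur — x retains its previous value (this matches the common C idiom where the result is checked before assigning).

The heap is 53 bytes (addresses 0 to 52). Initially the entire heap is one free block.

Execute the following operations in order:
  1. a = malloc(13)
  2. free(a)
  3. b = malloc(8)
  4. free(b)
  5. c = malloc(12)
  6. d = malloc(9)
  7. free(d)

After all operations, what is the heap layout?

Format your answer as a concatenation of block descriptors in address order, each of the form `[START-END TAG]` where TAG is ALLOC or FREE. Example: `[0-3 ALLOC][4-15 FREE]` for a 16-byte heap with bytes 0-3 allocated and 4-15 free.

Op 1: a = malloc(13) -> a = 0; heap: [0-12 ALLOC][13-52 FREE]
Op 2: free(a) -> (freed a); heap: [0-52 FREE]
Op 3: b = malloc(8) -> b = 0; heap: [0-7 ALLOC][8-52 FREE]
Op 4: free(b) -> (freed b); heap: [0-52 FREE]
Op 5: c = malloc(12) -> c = 0; heap: [0-11 ALLOC][12-52 FREE]
Op 6: d = malloc(9) -> d = 12; heap: [0-11 ALLOC][12-20 ALLOC][21-52 FREE]
Op 7: free(d) -> (freed d); heap: [0-11 ALLOC][12-52 FREE]

Answer: [0-11 ALLOC][12-52 FREE]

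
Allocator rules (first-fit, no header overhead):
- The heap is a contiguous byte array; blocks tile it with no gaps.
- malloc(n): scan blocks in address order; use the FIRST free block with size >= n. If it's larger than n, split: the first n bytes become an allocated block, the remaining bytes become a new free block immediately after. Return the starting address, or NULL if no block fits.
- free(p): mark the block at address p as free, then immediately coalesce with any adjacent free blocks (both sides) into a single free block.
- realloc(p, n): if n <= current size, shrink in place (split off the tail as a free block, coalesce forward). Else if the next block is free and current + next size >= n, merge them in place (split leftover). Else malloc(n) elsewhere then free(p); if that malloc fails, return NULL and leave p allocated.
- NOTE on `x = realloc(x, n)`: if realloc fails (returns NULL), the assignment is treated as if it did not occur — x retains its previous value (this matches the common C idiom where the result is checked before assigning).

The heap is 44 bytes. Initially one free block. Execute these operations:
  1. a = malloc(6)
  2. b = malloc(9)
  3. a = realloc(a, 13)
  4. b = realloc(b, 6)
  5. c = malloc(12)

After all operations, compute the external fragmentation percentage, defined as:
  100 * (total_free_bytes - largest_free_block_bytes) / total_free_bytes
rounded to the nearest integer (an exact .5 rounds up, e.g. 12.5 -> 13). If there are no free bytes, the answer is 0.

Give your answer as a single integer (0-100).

Answer: 54

Derivation:
Op 1: a = malloc(6) -> a = 0; heap: [0-5 ALLOC][6-43 FREE]
Op 2: b = malloc(9) -> b = 6; heap: [0-5 ALLOC][6-14 ALLOC][15-43 FREE]
Op 3: a = realloc(a, 13) -> a = 15; heap: [0-5 FREE][6-14 ALLOC][15-27 ALLOC][28-43 FREE]
Op 4: b = realloc(b, 6) -> b = 6; heap: [0-5 FREE][6-11 ALLOC][12-14 FREE][15-27 ALLOC][28-43 FREE]
Op 5: c = malloc(12) -> c = 28; heap: [0-5 FREE][6-11 ALLOC][12-14 FREE][15-27 ALLOC][28-39 ALLOC][40-43 FREE]
Free blocks: [6 3 4] total_free=13 largest=6 -> 100*(13-6)/13 = 700/13 ≈ 53.846 -> rounds to 54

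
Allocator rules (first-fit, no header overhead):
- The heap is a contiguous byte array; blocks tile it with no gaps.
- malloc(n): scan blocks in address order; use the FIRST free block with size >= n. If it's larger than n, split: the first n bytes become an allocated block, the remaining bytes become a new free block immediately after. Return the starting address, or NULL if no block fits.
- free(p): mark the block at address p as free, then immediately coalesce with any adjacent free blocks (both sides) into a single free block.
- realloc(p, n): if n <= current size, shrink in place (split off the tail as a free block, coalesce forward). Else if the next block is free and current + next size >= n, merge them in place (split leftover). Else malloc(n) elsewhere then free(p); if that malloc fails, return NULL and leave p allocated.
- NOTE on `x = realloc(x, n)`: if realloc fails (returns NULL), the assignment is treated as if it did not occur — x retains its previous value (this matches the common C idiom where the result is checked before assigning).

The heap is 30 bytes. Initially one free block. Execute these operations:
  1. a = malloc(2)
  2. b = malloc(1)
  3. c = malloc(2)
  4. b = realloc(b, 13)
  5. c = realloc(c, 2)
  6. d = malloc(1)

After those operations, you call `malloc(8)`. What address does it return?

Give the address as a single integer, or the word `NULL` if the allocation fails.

Answer: 18

Derivation:
Op 1: a = malloc(2) -> a = 0; heap: [0-1 ALLOC][2-29 FREE]
Op 2: b = malloc(1) -> b = 2; heap: [0-1 ALLOC][2-2 ALLOC][3-29 FREE]
Op 3: c = malloc(2) -> c = 3; heap: [0-1 ALLOC][2-2 ALLOC][3-4 ALLOC][5-29 FREE]
Op 4: b = realloc(b, 13) -> b = 5; heap: [0-1 ALLOC][2-2 FREE][3-4 ALLOC][5-17 ALLOC][18-29 FREE]
Op 5: c = realloc(c, 2) -> c = 3; heap: [0-1 ALLOC][2-2 FREE][3-4 ALLOC][5-17 ALLOC][18-29 FREE]
Op 6: d = malloc(1) -> d = 2; heap: [0-1 ALLOC][2-2 ALLOC][3-4 ALLOC][5-17 ALLOC][18-29 FREE]
malloc(8): first-fit scan over [0-1 ALLOC][2-2 ALLOC][3-4 ALLOC][5-17 ALLOC][18-29 FREE] -> 18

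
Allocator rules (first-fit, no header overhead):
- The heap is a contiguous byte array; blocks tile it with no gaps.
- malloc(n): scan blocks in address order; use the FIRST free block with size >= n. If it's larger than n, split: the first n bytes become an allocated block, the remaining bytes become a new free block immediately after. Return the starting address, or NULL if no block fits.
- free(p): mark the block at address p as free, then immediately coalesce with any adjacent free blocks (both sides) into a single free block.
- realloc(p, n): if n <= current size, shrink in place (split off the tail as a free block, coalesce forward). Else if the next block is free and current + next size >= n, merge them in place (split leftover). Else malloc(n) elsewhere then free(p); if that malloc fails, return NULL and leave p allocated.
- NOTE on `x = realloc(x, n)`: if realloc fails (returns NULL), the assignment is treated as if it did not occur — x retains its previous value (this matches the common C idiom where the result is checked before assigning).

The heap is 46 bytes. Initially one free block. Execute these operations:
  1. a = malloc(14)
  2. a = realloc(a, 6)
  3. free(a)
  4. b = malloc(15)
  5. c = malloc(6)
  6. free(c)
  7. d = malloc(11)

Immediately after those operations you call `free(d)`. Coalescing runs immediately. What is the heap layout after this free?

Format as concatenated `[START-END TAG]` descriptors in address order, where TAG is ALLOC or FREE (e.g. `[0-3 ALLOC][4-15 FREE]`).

Answer: [0-14 ALLOC][15-45 FREE]

Derivation:
Op 1: a = malloc(14) -> a = 0; heap: [0-13 ALLOC][14-45 FREE]
Op 2: a = realloc(a, 6) -> a = 0; heap: [0-5 ALLOC][6-45 FREE]
Op 3: free(a) -> (freed a); heap: [0-45 FREE]
Op 4: b = malloc(15) -> b = 0; heap: [0-14 ALLOC][15-45 FREE]
Op 5: c = malloc(6) -> c = 15; heap: [0-14 ALLOC][15-20 ALLOC][21-45 FREE]
Op 6: free(c) -> (freed c); heap: [0-14 ALLOC][15-45 FREE]
Op 7: d = malloc(11) -> d = 15; heap: [0-14 ALLOC][15-25 ALLOC][26-45 FREE]
free(d): d = 15 -> block [15-25 ALLOC]; mark free, coalesce with adjacent free neighbors -> [0-14 ALLOC][15-45 FREE]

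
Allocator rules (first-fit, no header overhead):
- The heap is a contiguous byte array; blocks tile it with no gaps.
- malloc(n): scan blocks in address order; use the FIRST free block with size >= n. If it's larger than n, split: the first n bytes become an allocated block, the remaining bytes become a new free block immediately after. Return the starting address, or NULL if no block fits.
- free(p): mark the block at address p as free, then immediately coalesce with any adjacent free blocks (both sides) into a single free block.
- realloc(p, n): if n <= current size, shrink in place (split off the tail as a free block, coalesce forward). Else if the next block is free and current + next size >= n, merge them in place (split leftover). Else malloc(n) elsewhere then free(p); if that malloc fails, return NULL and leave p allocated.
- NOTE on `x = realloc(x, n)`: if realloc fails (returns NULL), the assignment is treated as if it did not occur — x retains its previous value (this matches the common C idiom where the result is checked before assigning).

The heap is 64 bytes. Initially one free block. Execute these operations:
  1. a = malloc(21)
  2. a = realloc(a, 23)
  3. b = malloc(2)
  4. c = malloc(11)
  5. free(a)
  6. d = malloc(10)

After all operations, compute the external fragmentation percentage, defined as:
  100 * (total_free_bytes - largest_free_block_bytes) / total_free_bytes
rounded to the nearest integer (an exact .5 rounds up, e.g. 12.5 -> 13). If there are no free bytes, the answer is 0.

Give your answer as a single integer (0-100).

Op 1: a = malloc(21) -> a = 0; heap: [0-20 ALLOC][21-63 FREE]
Op 2: a = realloc(a, 23) -> a = 0; heap: [0-22 ALLOC][23-63 FREE]
Op 3: b = malloc(2) -> b = 23; heap: [0-22 ALLOC][23-24 ALLOC][25-63 FREE]
Op 4: c = malloc(11) -> c = 25; heap: [0-22 ALLOC][23-24 ALLOC][25-35 ALLOC][36-63 FREE]
Op 5: free(a) -> (freed a); heap: [0-22 FREE][23-24 ALLOC][25-35 ALLOC][36-63 FREE]
Op 6: d = malloc(10) -> d = 0; heap: [0-9 ALLOC][10-22 FREE][23-24 ALLOC][25-35 ALLOC][36-63 FREE]
Free blocks: [13 28] total_free=41 largest=28 -> 100*(41-28)/41 = 1300/41 ≈ 31.707 -> rounds to 32

Answer: 32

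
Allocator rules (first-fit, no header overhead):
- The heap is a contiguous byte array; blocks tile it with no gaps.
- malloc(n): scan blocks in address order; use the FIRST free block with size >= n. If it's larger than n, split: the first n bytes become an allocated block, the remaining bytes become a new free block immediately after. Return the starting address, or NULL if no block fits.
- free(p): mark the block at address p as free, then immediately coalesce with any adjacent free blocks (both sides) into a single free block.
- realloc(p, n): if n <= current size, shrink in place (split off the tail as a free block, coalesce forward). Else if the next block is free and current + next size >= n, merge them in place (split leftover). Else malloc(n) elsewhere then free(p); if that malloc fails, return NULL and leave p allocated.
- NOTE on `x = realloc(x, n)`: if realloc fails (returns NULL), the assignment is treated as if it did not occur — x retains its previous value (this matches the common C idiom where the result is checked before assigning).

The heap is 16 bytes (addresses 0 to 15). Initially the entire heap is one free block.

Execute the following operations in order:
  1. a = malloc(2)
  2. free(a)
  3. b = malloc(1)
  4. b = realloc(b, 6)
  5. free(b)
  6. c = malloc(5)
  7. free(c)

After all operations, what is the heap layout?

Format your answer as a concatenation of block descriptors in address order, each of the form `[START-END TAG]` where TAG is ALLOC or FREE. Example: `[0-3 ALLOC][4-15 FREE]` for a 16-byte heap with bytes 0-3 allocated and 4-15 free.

Answer: [0-15 FREE]

Derivation:
Op 1: a = malloc(2) -> a = 0; heap: [0-1 ALLOC][2-15 FREE]
Op 2: free(a) -> (freed a); heap: [0-15 FREE]
Op 3: b = malloc(1) -> b = 0; heap: [0-0 ALLOC][1-15 FREE]
Op 4: b = realloc(b, 6) -> b = 0; heap: [0-5 ALLOC][6-15 FREE]
Op 5: free(b) -> (freed b); heap: [0-15 FREE]
Op 6: c = malloc(5) -> c = 0; heap: [0-4 ALLOC][5-15 FREE]
Op 7: free(c) -> (freed c); heap: [0-15 FREE]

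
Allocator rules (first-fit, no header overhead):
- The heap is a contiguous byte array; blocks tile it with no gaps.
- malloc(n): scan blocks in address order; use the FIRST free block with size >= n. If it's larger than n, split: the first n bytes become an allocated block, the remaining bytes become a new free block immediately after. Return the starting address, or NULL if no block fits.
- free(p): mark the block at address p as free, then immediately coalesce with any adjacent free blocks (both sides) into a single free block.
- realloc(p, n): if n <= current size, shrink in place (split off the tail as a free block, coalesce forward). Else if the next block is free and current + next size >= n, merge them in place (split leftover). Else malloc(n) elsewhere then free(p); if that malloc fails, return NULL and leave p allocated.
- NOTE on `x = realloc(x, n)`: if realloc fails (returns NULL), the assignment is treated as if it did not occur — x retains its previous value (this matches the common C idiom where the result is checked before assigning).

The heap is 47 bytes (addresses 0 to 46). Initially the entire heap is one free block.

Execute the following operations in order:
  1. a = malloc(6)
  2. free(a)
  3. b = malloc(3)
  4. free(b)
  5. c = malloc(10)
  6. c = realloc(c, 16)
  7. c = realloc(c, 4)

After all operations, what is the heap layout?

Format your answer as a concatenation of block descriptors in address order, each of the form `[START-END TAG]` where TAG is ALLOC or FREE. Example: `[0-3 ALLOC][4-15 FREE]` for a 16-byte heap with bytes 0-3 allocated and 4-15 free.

Answer: [0-3 ALLOC][4-46 FREE]

Derivation:
Op 1: a = malloc(6) -> a = 0; heap: [0-5 ALLOC][6-46 FREE]
Op 2: free(a) -> (freed a); heap: [0-46 FREE]
Op 3: b = malloc(3) -> b = 0; heap: [0-2 ALLOC][3-46 FREE]
Op 4: free(b) -> (freed b); heap: [0-46 FREE]
Op 5: c = malloc(10) -> c = 0; heap: [0-9 ALLOC][10-46 FREE]
Op 6: c = realloc(c, 16) -> c = 0; heap: [0-15 ALLOC][16-46 FREE]
Op 7: c = realloc(c, 4) -> c = 0; heap: [0-3 ALLOC][4-46 FREE]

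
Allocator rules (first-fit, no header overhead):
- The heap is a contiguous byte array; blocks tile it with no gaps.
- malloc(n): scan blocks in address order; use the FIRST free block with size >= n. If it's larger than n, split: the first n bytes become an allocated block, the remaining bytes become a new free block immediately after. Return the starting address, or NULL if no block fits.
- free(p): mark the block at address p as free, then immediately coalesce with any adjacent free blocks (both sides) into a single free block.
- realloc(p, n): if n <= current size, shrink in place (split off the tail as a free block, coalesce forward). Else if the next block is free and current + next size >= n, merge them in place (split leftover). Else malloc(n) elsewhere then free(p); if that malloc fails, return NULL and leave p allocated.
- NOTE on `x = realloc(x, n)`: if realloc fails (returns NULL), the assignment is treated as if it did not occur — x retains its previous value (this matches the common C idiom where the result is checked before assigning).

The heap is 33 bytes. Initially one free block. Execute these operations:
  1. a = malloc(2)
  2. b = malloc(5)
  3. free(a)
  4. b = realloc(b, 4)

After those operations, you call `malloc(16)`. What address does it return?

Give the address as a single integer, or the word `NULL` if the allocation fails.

Op 1: a = malloc(2) -> a = 0; heap: [0-1 ALLOC][2-32 FREE]
Op 2: b = malloc(5) -> b = 2; heap: [0-1 ALLOC][2-6 ALLOC][7-32 FREE]
Op 3: free(a) -> (freed a); heap: [0-1 FREE][2-6 ALLOC][7-32 FREE]
Op 4: b = realloc(b, 4) -> b = 2; heap: [0-1 FREE][2-5 ALLOC][6-32 FREE]
malloc(16): first-fit scan over [0-1 FREE][2-5 ALLOC][6-32 FREE] -> 6

Answer: 6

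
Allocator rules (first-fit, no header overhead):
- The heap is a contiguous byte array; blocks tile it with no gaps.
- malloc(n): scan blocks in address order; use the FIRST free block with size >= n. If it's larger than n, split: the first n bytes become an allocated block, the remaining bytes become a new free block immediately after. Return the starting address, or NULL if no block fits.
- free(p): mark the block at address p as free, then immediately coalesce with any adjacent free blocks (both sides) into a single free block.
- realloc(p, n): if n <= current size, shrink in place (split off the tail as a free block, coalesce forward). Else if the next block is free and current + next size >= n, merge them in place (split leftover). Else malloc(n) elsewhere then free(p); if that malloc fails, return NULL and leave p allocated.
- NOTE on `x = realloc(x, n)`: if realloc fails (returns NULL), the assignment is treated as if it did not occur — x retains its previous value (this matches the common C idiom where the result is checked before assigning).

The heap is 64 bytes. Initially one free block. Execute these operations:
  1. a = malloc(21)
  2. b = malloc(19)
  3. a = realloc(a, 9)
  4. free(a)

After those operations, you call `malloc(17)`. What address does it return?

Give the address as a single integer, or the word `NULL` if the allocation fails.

Op 1: a = malloc(21) -> a = 0; heap: [0-20 ALLOC][21-63 FREE]
Op 2: b = malloc(19) -> b = 21; heap: [0-20 ALLOC][21-39 ALLOC][40-63 FREE]
Op 3: a = realloc(a, 9) -> a = 0; heap: [0-8 ALLOC][9-20 FREE][21-39 ALLOC][40-63 FREE]
Op 4: free(a) -> (freed a); heap: [0-20 FREE][21-39 ALLOC][40-63 FREE]
malloc(17): first-fit scan over [0-20 FREE][21-39 ALLOC][40-63 FREE] -> 0

Answer: 0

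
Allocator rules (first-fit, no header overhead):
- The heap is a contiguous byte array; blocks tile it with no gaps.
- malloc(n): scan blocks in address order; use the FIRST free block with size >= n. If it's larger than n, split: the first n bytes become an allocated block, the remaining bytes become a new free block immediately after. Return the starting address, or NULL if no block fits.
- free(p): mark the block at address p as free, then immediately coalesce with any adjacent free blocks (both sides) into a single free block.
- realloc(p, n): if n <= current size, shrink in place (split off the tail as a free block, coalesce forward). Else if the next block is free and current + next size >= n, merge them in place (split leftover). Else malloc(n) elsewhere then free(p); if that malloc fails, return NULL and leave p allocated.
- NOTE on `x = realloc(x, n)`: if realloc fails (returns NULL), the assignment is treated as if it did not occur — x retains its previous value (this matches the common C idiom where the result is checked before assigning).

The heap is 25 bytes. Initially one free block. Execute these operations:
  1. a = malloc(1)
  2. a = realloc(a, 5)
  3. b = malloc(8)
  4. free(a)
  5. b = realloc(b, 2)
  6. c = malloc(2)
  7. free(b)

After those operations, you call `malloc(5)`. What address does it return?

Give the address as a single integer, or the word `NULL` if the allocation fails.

Op 1: a = malloc(1) -> a = 0; heap: [0-0 ALLOC][1-24 FREE]
Op 2: a = realloc(a, 5) -> a = 0; heap: [0-4 ALLOC][5-24 FREE]
Op 3: b = malloc(8) -> b = 5; heap: [0-4 ALLOC][5-12 ALLOC][13-24 FREE]
Op 4: free(a) -> (freed a); heap: [0-4 FREE][5-12 ALLOC][13-24 FREE]
Op 5: b = realloc(b, 2) -> b = 5; heap: [0-4 FREE][5-6 ALLOC][7-24 FREE]
Op 6: c = malloc(2) -> c = 0; heap: [0-1 ALLOC][2-4 FREE][5-6 ALLOC][7-24 FREE]
Op 7: free(b) -> (freed b); heap: [0-1 ALLOC][2-24 FREE]
malloc(5): first-fit scan over [0-1 ALLOC][2-24 FREE] -> 2

Answer: 2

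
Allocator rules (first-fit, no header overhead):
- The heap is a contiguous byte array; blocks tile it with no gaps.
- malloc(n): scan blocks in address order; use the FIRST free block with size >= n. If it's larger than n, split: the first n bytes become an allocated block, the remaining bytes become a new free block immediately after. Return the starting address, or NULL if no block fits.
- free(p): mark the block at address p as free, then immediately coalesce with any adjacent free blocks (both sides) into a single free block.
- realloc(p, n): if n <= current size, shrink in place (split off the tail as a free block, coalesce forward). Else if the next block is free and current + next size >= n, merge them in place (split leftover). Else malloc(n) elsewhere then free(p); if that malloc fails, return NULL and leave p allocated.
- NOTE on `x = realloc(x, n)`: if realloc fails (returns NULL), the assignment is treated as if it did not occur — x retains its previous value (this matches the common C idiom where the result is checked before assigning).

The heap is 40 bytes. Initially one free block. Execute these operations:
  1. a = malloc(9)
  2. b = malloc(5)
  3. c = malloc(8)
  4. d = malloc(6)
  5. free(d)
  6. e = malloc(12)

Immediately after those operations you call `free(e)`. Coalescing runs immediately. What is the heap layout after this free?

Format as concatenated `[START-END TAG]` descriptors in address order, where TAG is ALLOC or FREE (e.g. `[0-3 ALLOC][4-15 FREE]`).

Op 1: a = malloc(9) -> a = 0; heap: [0-8 ALLOC][9-39 FREE]
Op 2: b = malloc(5) -> b = 9; heap: [0-8 ALLOC][9-13 ALLOC][14-39 FREE]
Op 3: c = malloc(8) -> c = 14; heap: [0-8 ALLOC][9-13 ALLOC][14-21 ALLOC][22-39 FREE]
Op 4: d = malloc(6) -> d = 22; heap: [0-8 ALLOC][9-13 ALLOC][14-21 ALLOC][22-27 ALLOC][28-39 FREE]
Op 5: free(d) -> (freed d); heap: [0-8 ALLOC][9-13 ALLOC][14-21 ALLOC][22-39 FREE]
Op 6: e = malloc(12) -> e = 22; heap: [0-8 ALLOC][9-13 ALLOC][14-21 ALLOC][22-33 ALLOC][34-39 FREE]
free(e): e = 22 -> block [22-33 ALLOC]; mark free, coalesce with adjacent free neighbors -> [0-8 ALLOC][9-13 ALLOC][14-21 ALLOC][22-39 FREE]

Answer: [0-8 ALLOC][9-13 ALLOC][14-21 ALLOC][22-39 FREE]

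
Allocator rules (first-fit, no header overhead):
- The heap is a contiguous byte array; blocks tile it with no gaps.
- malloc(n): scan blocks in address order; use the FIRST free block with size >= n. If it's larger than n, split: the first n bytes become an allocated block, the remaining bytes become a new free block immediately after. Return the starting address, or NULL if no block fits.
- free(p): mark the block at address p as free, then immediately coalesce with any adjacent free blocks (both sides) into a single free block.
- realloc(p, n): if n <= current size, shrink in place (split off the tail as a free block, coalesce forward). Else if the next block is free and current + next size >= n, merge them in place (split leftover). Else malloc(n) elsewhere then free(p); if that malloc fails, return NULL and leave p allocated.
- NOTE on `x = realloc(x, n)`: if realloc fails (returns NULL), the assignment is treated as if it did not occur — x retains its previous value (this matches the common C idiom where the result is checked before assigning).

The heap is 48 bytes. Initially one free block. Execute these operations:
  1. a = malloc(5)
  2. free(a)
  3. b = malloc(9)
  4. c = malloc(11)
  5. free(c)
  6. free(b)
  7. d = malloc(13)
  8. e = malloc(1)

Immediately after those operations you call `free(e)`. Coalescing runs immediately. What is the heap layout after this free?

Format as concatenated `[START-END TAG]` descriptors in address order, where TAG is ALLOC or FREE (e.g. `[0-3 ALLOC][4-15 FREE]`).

Op 1: a = malloc(5) -> a = 0; heap: [0-4 ALLOC][5-47 FREE]
Op 2: free(a) -> (freed a); heap: [0-47 FREE]
Op 3: b = malloc(9) -> b = 0; heap: [0-8 ALLOC][9-47 FREE]
Op 4: c = malloc(11) -> c = 9; heap: [0-8 ALLOC][9-19 ALLOC][20-47 FREE]
Op 5: free(c) -> (freed c); heap: [0-8 ALLOC][9-47 FREE]
Op 6: free(b) -> (freed b); heap: [0-47 FREE]
Op 7: d = malloc(13) -> d = 0; heap: [0-12 ALLOC][13-47 FREE]
Op 8: e = malloc(1) -> e = 13; heap: [0-12 ALLOC][13-13 ALLOC][14-47 FREE]
free(e): e = 13 -> block [13-13 ALLOC]; mark free, coalesce with adjacent free neighbors -> [0-12 ALLOC][13-47 FREE]

Answer: [0-12 ALLOC][13-47 FREE]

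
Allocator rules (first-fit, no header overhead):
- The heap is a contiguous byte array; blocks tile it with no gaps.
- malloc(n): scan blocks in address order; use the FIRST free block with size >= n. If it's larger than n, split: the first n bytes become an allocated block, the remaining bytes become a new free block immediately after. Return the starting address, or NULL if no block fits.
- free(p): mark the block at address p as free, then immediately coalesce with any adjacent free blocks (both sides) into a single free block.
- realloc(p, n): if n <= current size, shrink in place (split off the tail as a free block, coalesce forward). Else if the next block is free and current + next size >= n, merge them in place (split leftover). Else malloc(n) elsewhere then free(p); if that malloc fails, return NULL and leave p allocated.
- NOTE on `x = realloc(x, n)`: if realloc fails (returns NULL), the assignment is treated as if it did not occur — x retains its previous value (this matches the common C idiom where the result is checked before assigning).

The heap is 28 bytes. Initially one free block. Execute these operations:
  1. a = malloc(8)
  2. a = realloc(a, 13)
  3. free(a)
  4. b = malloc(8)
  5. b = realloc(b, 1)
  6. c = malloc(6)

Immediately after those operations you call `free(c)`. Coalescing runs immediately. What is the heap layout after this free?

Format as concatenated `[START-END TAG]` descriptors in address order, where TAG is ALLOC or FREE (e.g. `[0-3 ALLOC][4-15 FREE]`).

Answer: [0-0 ALLOC][1-27 FREE]

Derivation:
Op 1: a = malloc(8) -> a = 0; heap: [0-7 ALLOC][8-27 FREE]
Op 2: a = realloc(a, 13) -> a = 0; heap: [0-12 ALLOC][13-27 FREE]
Op 3: free(a) -> (freed a); heap: [0-27 FREE]
Op 4: b = malloc(8) -> b = 0; heap: [0-7 ALLOC][8-27 FREE]
Op 5: b = realloc(b, 1) -> b = 0; heap: [0-0 ALLOC][1-27 FREE]
Op 6: c = malloc(6) -> c = 1; heap: [0-0 ALLOC][1-6 ALLOC][7-27 FREE]
free(c): c = 1 -> block [1-6 ALLOC]; mark free, coalesce with adjacent free neighbors -> [0-0 ALLOC][1-27 FREE]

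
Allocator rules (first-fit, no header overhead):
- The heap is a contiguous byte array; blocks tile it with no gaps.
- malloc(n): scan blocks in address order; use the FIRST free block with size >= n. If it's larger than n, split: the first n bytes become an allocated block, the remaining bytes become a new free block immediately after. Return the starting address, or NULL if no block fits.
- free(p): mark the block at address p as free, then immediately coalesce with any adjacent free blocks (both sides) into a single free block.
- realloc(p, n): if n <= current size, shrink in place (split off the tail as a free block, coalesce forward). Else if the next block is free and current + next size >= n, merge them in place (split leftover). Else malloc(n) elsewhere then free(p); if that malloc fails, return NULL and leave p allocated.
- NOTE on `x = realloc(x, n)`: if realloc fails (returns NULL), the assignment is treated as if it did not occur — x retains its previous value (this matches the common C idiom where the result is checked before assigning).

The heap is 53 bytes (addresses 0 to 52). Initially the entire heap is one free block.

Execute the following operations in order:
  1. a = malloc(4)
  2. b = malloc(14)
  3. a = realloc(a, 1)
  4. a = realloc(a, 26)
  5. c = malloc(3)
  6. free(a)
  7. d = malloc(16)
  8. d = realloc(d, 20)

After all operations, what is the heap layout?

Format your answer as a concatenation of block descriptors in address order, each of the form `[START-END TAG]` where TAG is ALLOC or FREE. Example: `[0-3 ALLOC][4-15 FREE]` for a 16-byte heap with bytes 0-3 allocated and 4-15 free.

Answer: [0-2 ALLOC][3-3 FREE][4-17 ALLOC][18-37 ALLOC][38-52 FREE]

Derivation:
Op 1: a = malloc(4) -> a = 0; heap: [0-3 ALLOC][4-52 FREE]
Op 2: b = malloc(14) -> b = 4; heap: [0-3 ALLOC][4-17 ALLOC][18-52 FREE]
Op 3: a = realloc(a, 1) -> a = 0; heap: [0-0 ALLOC][1-3 FREE][4-17 ALLOC][18-52 FREE]
Op 4: a = realloc(a, 26) -> a = 18; heap: [0-3 FREE][4-17 ALLOC][18-43 ALLOC][44-52 FREE]
Op 5: c = malloc(3) -> c = 0; heap: [0-2 ALLOC][3-3 FREE][4-17 ALLOC][18-43 ALLOC][44-52 FREE]
Op 6: free(a) -> (freed a); heap: [0-2 ALLOC][3-3 FREE][4-17 ALLOC][18-52 FREE]
Op 7: d = malloc(16) -> d = 18; heap: [0-2 ALLOC][3-3 FREE][4-17 ALLOC][18-33 ALLOC][34-52 FREE]
Op 8: d = realloc(d, 20) -> d = 18; heap: [0-2 ALLOC][3-3 FREE][4-17 ALLOC][18-37 ALLOC][38-52 FREE]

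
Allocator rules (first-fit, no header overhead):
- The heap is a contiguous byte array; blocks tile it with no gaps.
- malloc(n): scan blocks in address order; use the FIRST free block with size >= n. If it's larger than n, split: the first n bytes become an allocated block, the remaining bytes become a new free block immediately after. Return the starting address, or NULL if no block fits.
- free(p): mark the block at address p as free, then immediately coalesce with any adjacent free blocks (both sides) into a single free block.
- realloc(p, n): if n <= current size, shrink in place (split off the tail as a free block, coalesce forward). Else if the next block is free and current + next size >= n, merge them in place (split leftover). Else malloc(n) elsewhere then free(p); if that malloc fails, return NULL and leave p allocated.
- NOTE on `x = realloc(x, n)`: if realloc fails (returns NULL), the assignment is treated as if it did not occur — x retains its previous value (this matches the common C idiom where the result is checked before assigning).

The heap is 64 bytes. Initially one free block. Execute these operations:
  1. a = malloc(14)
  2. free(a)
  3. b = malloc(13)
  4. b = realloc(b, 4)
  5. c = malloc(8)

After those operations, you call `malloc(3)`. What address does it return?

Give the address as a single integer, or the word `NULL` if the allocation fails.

Answer: 12

Derivation:
Op 1: a = malloc(14) -> a = 0; heap: [0-13 ALLOC][14-63 FREE]
Op 2: free(a) -> (freed a); heap: [0-63 FREE]
Op 3: b = malloc(13) -> b = 0; heap: [0-12 ALLOC][13-63 FREE]
Op 4: b = realloc(b, 4) -> b = 0; heap: [0-3 ALLOC][4-63 FREE]
Op 5: c = malloc(8) -> c = 4; heap: [0-3 ALLOC][4-11 ALLOC][12-63 FREE]
malloc(3): first-fit scan over [0-3 ALLOC][4-11 ALLOC][12-63 FREE] -> 12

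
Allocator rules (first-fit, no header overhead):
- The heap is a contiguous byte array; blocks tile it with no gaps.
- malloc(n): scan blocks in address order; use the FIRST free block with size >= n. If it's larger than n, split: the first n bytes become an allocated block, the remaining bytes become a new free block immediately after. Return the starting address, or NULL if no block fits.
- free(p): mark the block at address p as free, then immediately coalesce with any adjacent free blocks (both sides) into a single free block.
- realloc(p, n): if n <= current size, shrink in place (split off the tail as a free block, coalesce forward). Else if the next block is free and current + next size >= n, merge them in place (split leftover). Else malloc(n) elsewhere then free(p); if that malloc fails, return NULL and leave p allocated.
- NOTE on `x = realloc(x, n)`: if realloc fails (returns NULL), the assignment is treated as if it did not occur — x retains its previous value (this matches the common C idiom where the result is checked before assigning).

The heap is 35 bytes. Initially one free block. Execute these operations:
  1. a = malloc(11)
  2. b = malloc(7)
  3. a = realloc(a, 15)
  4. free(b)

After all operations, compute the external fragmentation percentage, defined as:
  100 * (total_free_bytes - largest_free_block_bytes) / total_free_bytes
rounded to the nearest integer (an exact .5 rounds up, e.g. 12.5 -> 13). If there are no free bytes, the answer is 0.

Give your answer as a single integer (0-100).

Op 1: a = malloc(11) -> a = 0; heap: [0-10 ALLOC][11-34 FREE]
Op 2: b = malloc(7) -> b = 11; heap: [0-10 ALLOC][11-17 ALLOC][18-34 FREE]
Op 3: a = realloc(a, 15) -> a = 18; heap: [0-10 FREE][11-17 ALLOC][18-32 ALLOC][33-34 FREE]
Op 4: free(b) -> (freed b); heap: [0-17 FREE][18-32 ALLOC][33-34 FREE]
Free blocks: [18 2] total_free=20 largest=18 -> 100*(20-18)/20 = 200/20 = 10

Answer: 10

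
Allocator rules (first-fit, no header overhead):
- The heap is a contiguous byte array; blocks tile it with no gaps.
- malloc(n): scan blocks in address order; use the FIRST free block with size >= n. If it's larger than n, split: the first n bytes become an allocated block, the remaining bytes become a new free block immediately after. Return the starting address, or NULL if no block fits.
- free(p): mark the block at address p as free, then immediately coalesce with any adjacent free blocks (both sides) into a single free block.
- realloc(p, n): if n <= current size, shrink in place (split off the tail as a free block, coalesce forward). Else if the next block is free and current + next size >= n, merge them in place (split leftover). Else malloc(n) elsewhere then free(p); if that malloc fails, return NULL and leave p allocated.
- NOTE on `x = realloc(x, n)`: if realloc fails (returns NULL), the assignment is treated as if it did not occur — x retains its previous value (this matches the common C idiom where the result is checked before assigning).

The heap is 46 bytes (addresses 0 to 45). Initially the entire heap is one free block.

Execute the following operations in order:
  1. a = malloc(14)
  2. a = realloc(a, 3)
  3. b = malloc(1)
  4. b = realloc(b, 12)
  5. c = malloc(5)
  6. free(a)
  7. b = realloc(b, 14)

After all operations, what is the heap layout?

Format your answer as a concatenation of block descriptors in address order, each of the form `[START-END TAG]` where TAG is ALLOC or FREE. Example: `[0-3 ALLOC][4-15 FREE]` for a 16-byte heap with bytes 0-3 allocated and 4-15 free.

Answer: [0-14 FREE][15-19 ALLOC][20-33 ALLOC][34-45 FREE]

Derivation:
Op 1: a = malloc(14) -> a = 0; heap: [0-13 ALLOC][14-45 FREE]
Op 2: a = realloc(a, 3) -> a = 0; heap: [0-2 ALLOC][3-45 FREE]
Op 3: b = malloc(1) -> b = 3; heap: [0-2 ALLOC][3-3 ALLOC][4-45 FREE]
Op 4: b = realloc(b, 12) -> b = 3; heap: [0-2 ALLOC][3-14 ALLOC][15-45 FREE]
Op 5: c = malloc(5) -> c = 15; heap: [0-2 ALLOC][3-14 ALLOC][15-19 ALLOC][20-45 FREE]
Op 6: free(a) -> (freed a); heap: [0-2 FREE][3-14 ALLOC][15-19 ALLOC][20-45 FREE]
Op 7: b = realloc(b, 14) -> b = 20; heap: [0-14 FREE][15-19 ALLOC][20-33 ALLOC][34-45 FREE]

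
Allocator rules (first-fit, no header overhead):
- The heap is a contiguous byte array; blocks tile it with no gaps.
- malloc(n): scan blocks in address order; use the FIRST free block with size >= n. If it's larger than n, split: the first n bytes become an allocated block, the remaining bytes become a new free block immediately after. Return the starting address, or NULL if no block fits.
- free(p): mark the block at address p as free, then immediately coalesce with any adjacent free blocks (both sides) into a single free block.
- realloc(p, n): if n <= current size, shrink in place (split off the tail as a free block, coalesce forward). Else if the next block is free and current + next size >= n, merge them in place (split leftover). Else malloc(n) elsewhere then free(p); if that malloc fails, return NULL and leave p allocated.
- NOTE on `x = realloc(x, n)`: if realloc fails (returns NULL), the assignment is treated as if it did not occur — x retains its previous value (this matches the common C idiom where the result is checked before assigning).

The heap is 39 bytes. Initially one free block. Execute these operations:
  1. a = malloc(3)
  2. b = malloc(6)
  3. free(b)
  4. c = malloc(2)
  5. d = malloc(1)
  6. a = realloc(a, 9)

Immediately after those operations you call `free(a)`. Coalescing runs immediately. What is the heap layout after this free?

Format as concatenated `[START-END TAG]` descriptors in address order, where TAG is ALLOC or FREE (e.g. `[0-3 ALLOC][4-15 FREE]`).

Op 1: a = malloc(3) -> a = 0; heap: [0-2 ALLOC][3-38 FREE]
Op 2: b = malloc(6) -> b = 3; heap: [0-2 ALLOC][3-8 ALLOC][9-38 FREE]
Op 3: free(b) -> (freed b); heap: [0-2 ALLOC][3-38 FREE]
Op 4: c = malloc(2) -> c = 3; heap: [0-2 ALLOC][3-4 ALLOC][5-38 FREE]
Op 5: d = malloc(1) -> d = 5; heap: [0-2 ALLOC][3-4 ALLOC][5-5 ALLOC][6-38 FREE]
Op 6: a = realloc(a, 9) -> a = 6; heap: [0-2 FREE][3-4 ALLOC][5-5 ALLOC][6-14 ALLOC][15-38 FREE]
free(a): a = 6 -> block [6-14 ALLOC]; mark free, coalesce with adjacent free neighbors -> [0-2 FREE][3-4 ALLOC][5-5 ALLOC][6-38 FREE]

Answer: [0-2 FREE][3-4 ALLOC][5-5 ALLOC][6-38 FREE]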